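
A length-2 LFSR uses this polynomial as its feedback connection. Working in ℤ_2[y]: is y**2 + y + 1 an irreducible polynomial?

Yes

Write P(y) = y**2 + y + 1.
Check for roots in ℤ_2: P(0) = 1; P(1) = 1.
No roots. A degree-2 polynomial over a field with no linear factor is irreducible.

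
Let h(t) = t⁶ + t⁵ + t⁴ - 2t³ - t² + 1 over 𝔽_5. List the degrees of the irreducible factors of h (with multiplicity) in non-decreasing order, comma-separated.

6

Roots in 𝔽_5: h(0) = 1; h(1) = 1; h(2) = 3; h(3) = 1; h(4) = 3.
Complete factorization: h(t) = (t⁶ + t⁵ + t⁴ - 2t³ - t² + 1).
Factor degrees with multiplicity: 6 = 6.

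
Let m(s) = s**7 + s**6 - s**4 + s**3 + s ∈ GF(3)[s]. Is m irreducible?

No

Check for roots in GF(3): m(0) = 0 → root; m(1) = 0 → root; m(2) = 0 → root.
m(0) = 0, so (s) divides m(s); m is reducible.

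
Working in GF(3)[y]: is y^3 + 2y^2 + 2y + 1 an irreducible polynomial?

No

Write h(y) = y^3 + 2y^2 + 2y + 1.
Check for roots in GF(3): h(0) = 1; h(1) = 0 → root; h(2) = 0 → root.
h(1) = 0, so (y − 1) divides h(y); h is reducible.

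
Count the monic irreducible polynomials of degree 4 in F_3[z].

18

x^(3^4) − x is the product of all monic irreducibles of degree dividing 4; Möbius inversion gives N = (1/4) Σ μ(4/d)·3^d.
Divisors of 4: 1, 2, 4; μ(4/d) for each: 0, -1, 1.
Σ = − 3^2 + 3^4 = 72.
N = 72/4 = 18.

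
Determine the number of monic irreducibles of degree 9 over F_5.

The number of monic irreducibles of degree 9 over GF(5) is (1/9)·Σ_{d∣9} μ(9/d) 5^d.
Divisors of 9: 1, 3, 9; μ(9/d) for each: 0, -1, 1.
Σ = − 5^3 + 5^9 = 1953000.
N = 1953000/9 = 217000.

217000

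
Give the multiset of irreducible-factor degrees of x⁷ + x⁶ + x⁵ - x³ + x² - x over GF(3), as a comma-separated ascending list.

1, 3, 3

Write f(x) = x⁷ + x⁶ + x⁵ - x³ + x² - x.
Roots in GF(3): f(0) = 0 → root; f(1) = 2; f(2) = 2.
Linear factors from roots: (x).
Complete factorization: f(x) = (x)·(x³ - x² + x + 1)·(x³ - x² - x - 1).
Factor degrees with multiplicity: 1 + 3 + 3 = 7.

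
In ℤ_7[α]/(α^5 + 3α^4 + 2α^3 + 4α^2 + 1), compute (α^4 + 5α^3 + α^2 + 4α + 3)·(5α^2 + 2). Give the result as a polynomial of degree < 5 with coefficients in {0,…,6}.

2α^4 + 4α^3 + 5α^2 + 3α + 3

Multiply in ℤ_7[α]: (α^4 + 5α^3 + α^2 + 4α + 3)·(5α^2 + 2) = 5α^6 + 4α^5 + 2α^3 + 3α^2 + α + 6.
Reduce using α^5 ≡ 4α^4 + 5α^3 + 3α^2 + 6 (mod α^5 + 3α^4 + 2α^3 + 4α^2 + 1).
Reduced: 2α^4 + 4α^3 + 5α^2 + 3α + 3.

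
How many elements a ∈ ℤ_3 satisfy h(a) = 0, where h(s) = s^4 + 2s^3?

2

Evaluate at each of the 3 elements of ℤ_3:
h(0) = 0 → root; h(1) = 0 → root; h(2) = 2.
Roots: {0, 1}.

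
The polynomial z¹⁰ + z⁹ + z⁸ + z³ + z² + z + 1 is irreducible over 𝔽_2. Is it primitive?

Write f(z) = z¹⁰ + z⁹ + z⁸ + z³ + z² + z + 1.
|GF(2^10)^×| = 2^10 − 1 = 1023. Prime factorization: 1023 = 3·11·31.
f is primitive ⇔ z has order 1023 in GF(2)[z]/(f), i.e. z^(1023/q) ≠ 1 for each prime q | 1023.
z^(341) mod f = 1
z^(93) mod f = z⁷ + z⁶ + z⁵.
z^(33) mod f = z² + z.
Since z^(341) = 1, the order of z divides 341 < 1023; not primitive.

No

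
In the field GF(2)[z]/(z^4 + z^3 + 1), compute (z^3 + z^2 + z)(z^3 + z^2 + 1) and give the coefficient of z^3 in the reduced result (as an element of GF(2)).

1

Multiply in GF(2)[z]: (z^3 + z^2 + z)·(z^3 + z^2 + 1) = z^6 + z^2 + z.
Reduce using z^4 ≡ z^3 + 1 (mod z^4 + z^3 + 1).
Reduced: z^3 + 1.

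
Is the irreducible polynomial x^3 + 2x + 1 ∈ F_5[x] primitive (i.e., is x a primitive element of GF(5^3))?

Write f(x) = x^3 + 2x + 1.
|GF(5^3)^×| = 5^3 − 1 = 124. Prime factorization: 124 = 2^2·31.
f is primitive ⇔ x has order 124 in GF(5)[x]/(f), i.e. x^(124/q) ≠ 1 for each prime q | 124.
x^(62) mod f = 1
x^(4) mod f = 3x^2 + 4x.
Since x^(62) = 1, the order of x divides 62 < 124; not primitive.

No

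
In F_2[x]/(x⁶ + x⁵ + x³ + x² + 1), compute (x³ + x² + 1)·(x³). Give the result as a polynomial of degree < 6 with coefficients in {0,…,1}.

x^2 + 1

Multiply in F_2[x]: (x³ + x² + 1)·(x³) = x⁶ + x⁵ + x³.
Reduce using x⁶ ≡ x⁵ + x³ + x² + 1 (mod x⁶ + x⁵ + x³ + x² + 1).
Reduced: x² + 1.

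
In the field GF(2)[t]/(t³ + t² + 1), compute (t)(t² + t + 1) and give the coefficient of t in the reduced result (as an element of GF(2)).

1

Multiply in GF(2)[t]: (t)·(t² + t + 1) = t³ + t² + t.
Reduce using t³ ≡ t² + 1 (mod t³ + t² + 1).
Reduced: t + 1.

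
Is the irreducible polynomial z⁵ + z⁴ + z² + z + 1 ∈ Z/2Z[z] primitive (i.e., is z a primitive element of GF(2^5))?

Write f(z) = z⁵ + z⁴ + z² + z + 1.
|GF(2^5)^×| = 2^5 − 1 = 31. Prime factorization: 31 = 31.
f is primitive ⇔ z has order 31 in GF(2)[z]/(f), i.e. z^(31/q) ≠ 1 for each prime q | 31.
z^(1) mod f = z.
None equal 1, so z has full order 31; f is primitive.

Yes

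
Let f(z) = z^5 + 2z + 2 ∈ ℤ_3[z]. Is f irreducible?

Check for roots in ℤ_3: f(0) = 2; f(1) = 2; f(2) = 2.
No roots, so no linear factors.
Monic irreducibles of degree 2 over GF(3): z^2 + 1, z^2 + z + 2, z^2 + 2z + 2.
None of them divide f (all give nonzero remainder).
No irreducible factor of degree ≤ 2 exists, so f is irreducible over GF(3).

Yes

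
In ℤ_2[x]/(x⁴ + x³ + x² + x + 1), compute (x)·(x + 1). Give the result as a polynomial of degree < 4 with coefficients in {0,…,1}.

Multiply in ℤ_2[x]: (x)·(x + 1) = x² + x.
Reduced: x² + x.

x^2 + x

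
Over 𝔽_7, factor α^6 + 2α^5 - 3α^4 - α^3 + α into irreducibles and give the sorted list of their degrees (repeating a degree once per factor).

1, 1, 1, 3

Write h(α) = α^6 + 2α^5 - 3α^4 - α^3 + α.
Linear factors from roots: (α), (α - 1), (α + 2).
Complete factorization: h(α) = (α)·(α + 2)·(α - 1)·(α^3 + α^2 - 2α + 3).
Factor degrees with multiplicity: 1 + 1 + 1 + 3 = 6.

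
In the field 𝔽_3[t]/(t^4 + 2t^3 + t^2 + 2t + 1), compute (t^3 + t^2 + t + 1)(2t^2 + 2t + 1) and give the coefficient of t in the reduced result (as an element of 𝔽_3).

1

Multiply in 𝔽_3[t]: (t^3 + t^2 + t + 1)·(2t^2 + 2t + 1) = 2t^5 + t^4 + 2t^3 + 2t^2 + 1.
Reduce using t^4 ≡ t^3 + 2t^2 + t + 2 (mod t^4 + 2t^3 + t^2 + 2t + 1).
Reduced: t^2 + t + 1.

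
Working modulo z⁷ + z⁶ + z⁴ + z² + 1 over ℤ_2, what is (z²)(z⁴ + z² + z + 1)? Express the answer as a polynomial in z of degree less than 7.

z^6 + z^4 + z^3 + z^2

Multiply in ℤ_2[z]: (z²)·(z⁴ + z² + z + 1) = z⁶ + z⁴ + z³ + z².
Reduced: z⁶ + z⁴ + z³ + z².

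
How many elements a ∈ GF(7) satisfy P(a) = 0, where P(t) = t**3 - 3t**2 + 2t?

3

Evaluate at each of the 7 elements of GF(7):
P(0) = 0 → root; P(1) = 0 → root; P(2) = 0 → root; P(3) = 6; P(4) = 3; P(5) = 4; P(6) = 1.
Roots: {0, 1, 2}.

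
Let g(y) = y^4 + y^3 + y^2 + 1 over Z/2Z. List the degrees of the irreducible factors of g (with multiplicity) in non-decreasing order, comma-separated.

Roots in Z/2Z: g(0) = 1; g(1) = 0 → root.
Linear factors from roots: (y + 1).
Complete factorization: g(y) = (y + 1)·(y^3 + y + 1).
Factor degrees with multiplicity: 1 + 3 = 4.

1, 3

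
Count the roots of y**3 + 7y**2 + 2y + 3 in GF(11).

Write f(y) = y**3 + 7y**2 + 2y + 3.
Evaluate at each of the 11 elements of GF(11):
f(0) = 3; f(1) = 2; f(2) = 10; f(3) = 0 → root; f(4) = 0 → root; f(5) = 5; f(6) = 10; f(7) = 10; f(8) = 0 → root; f(9) = 8; f(10) = 7.
Roots: {3, 4, 8}.

3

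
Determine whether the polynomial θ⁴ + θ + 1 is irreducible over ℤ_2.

Write h(θ) = θ⁴ + θ + 1.
Check for roots in ℤ_2: h(0) = 1; h(1) = 1.
No roots, so no linear factors.
Monic irreducibles of degree 2 over GF(2): θ² + θ + 1.
None of them divide h (all give nonzero remainder).
No irreducible factor of degree ≤ 2 exists, so h is irreducible over GF(2).

Yes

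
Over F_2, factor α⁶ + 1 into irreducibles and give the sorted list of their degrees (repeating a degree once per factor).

Write f(α) = α⁶ + 1.
Roots in F_2: f(0) = 1; f(1) = 0 → root.
Linear factors from roots: (α + 1).
Complete factorization: f(α) = (α + 1)^2·(α² + α + 1)^2.
Factor degrees with multiplicity: 1 + 1 + 2 + 2 = 6.

1, 1, 2, 2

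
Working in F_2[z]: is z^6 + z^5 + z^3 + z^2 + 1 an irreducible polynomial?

Yes

Write f(z) = z^6 + z^5 + z^3 + z^2 + 1.
Check for roots in F_2: f(0) = 1; f(1) = 1.
No roots, so no linear factors.
Monic irreducibles of degree 2 over GF(2): z^2 + z + 1.
None of them divide f (all give nonzero remainder).
Monic irreducibles of degree 3 over GF(2): z^3 + z + 1, z^3 + z^2 + 1.
None of them divide f (all give nonzero remainder).
No irreducible factor of degree ≤ 3 exists, so f is irreducible over GF(2).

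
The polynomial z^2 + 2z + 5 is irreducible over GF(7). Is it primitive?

Write f(z) = z^2 + 2z + 5.
|GF(7^2)^×| = 7^2 − 1 = 48. Prime factorization: 48 = 2^4·3.
f is primitive ⇔ z has order 48 in GF(7)[z]/(f), i.e. z^(48/q) ≠ 1 for each prime q | 48.
z^(24) mod f = 6.
z^(16) mod f = 4.
None equal 1, so z has full order 48; f is primitive.

Yes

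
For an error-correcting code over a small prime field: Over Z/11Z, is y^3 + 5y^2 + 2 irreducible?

Write h(y) = y^3 + 5y^2 + 2.
Check each element of Z/11Z for a root: h(0)=2, h(1)=8, h(2)=8, h(3)=8, h(4)=3, h(5)=10, h(6)=2, h(7)=7, h(8)=9, h(9)=3, h(10)=6.
No roots. A degree-3 polynomial over a field with no linear factor is irreducible.

Yes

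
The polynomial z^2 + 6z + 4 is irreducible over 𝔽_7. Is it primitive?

No

Write f(z) = z^2 + 6z + 4.
|GF(7^2)^×| = 7^2 − 1 = 48. Prime factorization: 48 = 2^4·3.
f is primitive ⇔ z has order 48 in GF(7)[z]/(f), i.e. z^(48/q) ≠ 1 for each prime q | 48.
z^(24) mod f = 1
z^(16) mod f = 2.
Since z^(24) = 1, the order of z divides 24 < 48; not primitive.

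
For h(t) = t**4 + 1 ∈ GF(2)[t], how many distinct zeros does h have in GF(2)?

Evaluate at each of the 2 elements of GF(2):
h(0) = 1; h(1) = 0 → root.
Roots: {1}.

1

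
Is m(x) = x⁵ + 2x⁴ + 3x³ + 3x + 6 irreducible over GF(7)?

Yes

Check for roots in GF(7): m(0) = 6; m(1) = 1; m(2) = 2; m(3) = 4; m(4) = 3; m(5) = 4; m(6) = 1.
No roots, so no linear factors.
Degree-2 irreducible divisors: test the 21 monic irreducibles of degree 2 over GF(7).
None of them divide m (all give nonzero remainder).
No irreducible factor of degree ≤ 2 exists, so m is irreducible over GF(7).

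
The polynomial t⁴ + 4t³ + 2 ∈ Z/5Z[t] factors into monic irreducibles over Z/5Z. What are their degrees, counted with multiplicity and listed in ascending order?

Write f(t) = t⁴ + 4t³ + 2.
Roots in Z/5Z: f(0) = 2; f(1) = 2; f(2) = 0 → root; f(3) = 1; f(4) = 4.
Linear factors from roots: (t + 3).
Complete factorization: f(t) = (t + 3)^2·(t² + 3t + 3).
Factor degrees with multiplicity: 1 + 1 + 2 = 4.

1, 1, 2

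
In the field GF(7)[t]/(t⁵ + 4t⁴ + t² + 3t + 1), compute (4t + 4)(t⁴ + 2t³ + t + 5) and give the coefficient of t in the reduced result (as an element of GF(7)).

Multiply in GF(7)[t]: (4t + 4)·(t⁴ + 2t³ + t + 5) = 4t⁵ + 5t⁴ + t³ + 4t² + 3t + 6.
Reduce using t⁵ ≡ 3t⁴ + 6t² + 4t + 6 (mod t⁵ + 4t⁴ + t² + 3t + 1).
Reduced: 3t⁴ + t³ + 5t + 2.

5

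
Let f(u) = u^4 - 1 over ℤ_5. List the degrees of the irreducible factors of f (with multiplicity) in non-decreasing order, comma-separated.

Roots in ℤ_5: f(0) = 4; f(1) = 0 → root; f(2) = 0 → root; f(3) = 0 → root; f(4) = 0 → root.
Linear factors from roots: (u - 1), (u - 2), (u + 2), (u + 1).
Complete factorization: f(u) = (u + 1)·(u + 2)·(u - 2)·(u - 1).
Factor degrees with multiplicity: 1 + 1 + 1 + 1 = 4.

1, 1, 1, 1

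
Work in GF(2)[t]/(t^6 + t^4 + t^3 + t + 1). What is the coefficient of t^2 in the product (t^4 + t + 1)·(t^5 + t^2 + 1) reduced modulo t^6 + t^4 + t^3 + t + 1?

Multiply in GF(2)[t]: (t^4 + t + 1)·(t^5 + t^2 + 1) = t^9 + t^5 + t^4 + t^3 + t^2 + t + 1.
Reduce using t^6 ≡ t^4 + t^3 + t + 1 (mod t^6 + t^4 + t^3 + t + 1).
Reduced: t^3 + t.

0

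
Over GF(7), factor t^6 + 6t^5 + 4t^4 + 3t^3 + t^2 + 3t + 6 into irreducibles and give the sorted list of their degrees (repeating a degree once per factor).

1, 1, 2, 2

Write h(t) = t^6 + 6t^5 + 4t^4 + 3t^3 + t^2 + 3t + 6.
Linear factors from roots: (t + 2), (t + 1).
Complete factorization: h(t) = (t + 1)·(t + 2)·(t^2 + 4t + 1)·(t^2 + 6t + 3).
Factor degrees with multiplicity: 1 + 1 + 2 + 2 = 6.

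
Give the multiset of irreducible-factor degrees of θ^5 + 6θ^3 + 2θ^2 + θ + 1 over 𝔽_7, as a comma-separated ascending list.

Write f(θ) = θ^5 + 6θ^3 + 2θ^2 + θ + 1.
Linear factors from roots: (θ + 5), (θ + 4).
Complete factorization: f(θ) = (θ + 4)·(θ + 5)^2·(θ^2 + 4).
Factor degrees with multiplicity: 1 + 1 + 1 + 2 = 5.

1, 1, 1, 2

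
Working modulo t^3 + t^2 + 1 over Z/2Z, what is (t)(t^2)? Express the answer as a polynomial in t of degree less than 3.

Multiply in Z/2Z[t]: (t)·(t^2) = t^3.
Reduce using t^3 ≡ t^2 + 1 (mod t^3 + t^2 + 1).
Reduced: t^2 + 1.

t^2 + 1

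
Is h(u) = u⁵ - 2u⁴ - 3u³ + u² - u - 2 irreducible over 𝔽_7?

No

Check for roots in 𝔽_7: h(0) = 5; h(1) = 1; h(2) = 4; h(3) = 4; h(4) = 1; h(5) = 6; h(6) = 0 → root.
h(6) = 0, so (u − 6) divides h(u); h is reducible.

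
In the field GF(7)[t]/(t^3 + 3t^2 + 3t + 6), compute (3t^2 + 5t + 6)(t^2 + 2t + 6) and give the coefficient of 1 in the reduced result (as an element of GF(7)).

Multiply in GF(7)[t]: (3t^2 + 5t + 6)·(t^2 + 2t + 6) = 3t^4 + 4t^3 + 6t^2 + 1.
Reduce using t^3 ≡ 4t^2 + 4t + 1 (mod t^3 + 3t^2 + 3t + 6).
Reduced: 5t^2 + 4t + 3.

3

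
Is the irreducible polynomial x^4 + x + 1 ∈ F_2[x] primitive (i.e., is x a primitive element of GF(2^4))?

Yes

Write f(x) = x^4 + x + 1.
|GF(2^4)^×| = 2^4 − 1 = 15. Prime factorization: 15 = 3·5.
f is primitive ⇔ x has order 15 in GF(2)[x]/(f), i.e. x^(15/q) ≠ 1 for each prime q | 15.
x^(5) mod f = x^2 + x.
x^(3) mod f = x^3.
None equal 1, so x has full order 15; f is primitive.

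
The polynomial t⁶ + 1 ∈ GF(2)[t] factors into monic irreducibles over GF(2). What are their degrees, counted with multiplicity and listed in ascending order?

Write g(t) = t⁶ + 1.
Roots in GF(2): g(0) = 1; g(1) = 0 → root.
Linear factors from roots: (t + 1).
Complete factorization: g(t) = (t + 1)^2·(t² + t + 1)^2.
Factor degrees with multiplicity: 1 + 1 + 2 + 2 = 6.

1, 1, 2, 2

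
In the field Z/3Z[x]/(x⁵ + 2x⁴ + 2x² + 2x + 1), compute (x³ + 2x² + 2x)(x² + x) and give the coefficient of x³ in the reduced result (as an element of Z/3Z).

Multiply in Z/3Z[x]: (x³ + 2x² + 2x)·(x² + x) = x⁵ + x³ + 2x².
Reduce using x⁵ ≡ x⁴ + x² + x + 2 (mod x⁵ + 2x⁴ + 2x² + 2x + 1).
Reduced: x⁴ + x³ + x + 2.

1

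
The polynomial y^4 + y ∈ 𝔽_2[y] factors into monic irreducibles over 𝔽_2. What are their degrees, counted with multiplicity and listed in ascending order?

Write g(y) = y^4 + y.
Roots in 𝔽_2: g(0) = 0 → root; g(1) = 0 → root.
Linear factors from roots: (y), (y + 1).
Complete factorization: g(y) = (y)·(y + 1)·(y^2 + y + 1).
Factor degrees with multiplicity: 1 + 1 + 2 = 4.

1, 1, 2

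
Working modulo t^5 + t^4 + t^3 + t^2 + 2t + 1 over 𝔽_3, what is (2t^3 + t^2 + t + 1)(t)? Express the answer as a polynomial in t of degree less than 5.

Multiply in 𝔽_3[t]: (2t^3 + t^2 + t + 1)·(t) = 2t^4 + t^3 + t^2 + t.
Reduced: 2t^4 + t^3 + t^2 + t.

2t^4 + t^3 + t^2 + t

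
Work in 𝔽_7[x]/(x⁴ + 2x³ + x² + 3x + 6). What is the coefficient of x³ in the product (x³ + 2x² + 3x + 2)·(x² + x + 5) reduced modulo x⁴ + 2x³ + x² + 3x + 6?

0

Multiply in 𝔽_7[x]: (x³ + 2x² + 3x + 2)·(x² + x + 5) = x⁵ + 3x⁴ + 3x³ + x² + 3x + 3.
Reduce using x⁴ ≡ 5x³ + 6x² + 4x + 1 (mod x⁴ + 2x³ + x² + 3x + 6).
Reduced: 4x² + x + 4.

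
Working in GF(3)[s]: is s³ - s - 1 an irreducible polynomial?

Yes

Write g(s) = s³ - s - 1.
Check for roots in GF(3): g(0) = 2; g(1) = 2; g(2) = 2.
No roots. A degree-3 polynomial over a field with no linear factor is irreducible.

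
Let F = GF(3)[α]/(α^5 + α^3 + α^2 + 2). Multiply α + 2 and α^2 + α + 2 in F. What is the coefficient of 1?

1

Multiply in GF(3)[α]: (α + 2)·(α^2 + α + 2) = α^3 + α + 1.
Reduced: α^3 + α + 1.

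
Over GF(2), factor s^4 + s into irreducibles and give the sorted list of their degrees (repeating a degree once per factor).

Write h(s) = s^4 + s.
Roots in GF(2): h(0) = 0 → root; h(1) = 0 → root.
Linear factors from roots: (s), (s + 1).
Complete factorization: h(s) = (s)·(s + 1)·(s^2 + s + 1).
Factor degrees with multiplicity: 1 + 1 + 2 = 4.

1, 1, 2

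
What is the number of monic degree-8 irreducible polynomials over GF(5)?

x^(5^8) − x is the product of all monic irreducibles of degree dividing 8; Möbius inversion gives N = (1/8) Σ μ(8/d)·5^d.
Divisors of 8: 1, 2, 4, 8; μ(8/d) for each: 0, 0, -1, 1.
Σ = − 5^4 + 5^8 = 390000.
N = 390000/8 = 48750.

48750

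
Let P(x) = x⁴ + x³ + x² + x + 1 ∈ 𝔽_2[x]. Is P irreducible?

Check for roots in 𝔽_2: P(0) = 1; P(1) = 1.
No roots, so no linear factors.
Monic irreducibles of degree 2 over GF(2): x² + x + 1.
None of them divide P (all give nonzero remainder).
No irreducible factor of degree ≤ 2 exists, so P is irreducible over GF(2).

Yes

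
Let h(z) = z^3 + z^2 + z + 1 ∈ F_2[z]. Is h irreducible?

Check for roots in F_2: h(0) = 1; h(1) = 0 → root.
h(1) = 0, so (z − 1) divides h(z); h is reducible.

No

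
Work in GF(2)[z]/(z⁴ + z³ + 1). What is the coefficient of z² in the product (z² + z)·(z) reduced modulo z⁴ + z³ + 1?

Multiply in GF(2)[z]: (z² + z)·(z) = z³ + z².
Reduced: z³ + z².

1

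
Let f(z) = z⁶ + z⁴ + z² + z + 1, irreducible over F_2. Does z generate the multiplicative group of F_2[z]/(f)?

No

|GF(2^6)^×| = 2^6 − 1 = 63. Prime factorization: 63 = 3^2·7.
f is primitive ⇔ z has order 63 in GF(2)[z]/(f), i.e. z^(63/q) ≠ 1 for each prime q | 63.
z^(21) mod f = 1
z^(9) mod f = z⁴ + z² + z.
Since z^(21) = 1, the order of z divides 21 < 63; not primitive.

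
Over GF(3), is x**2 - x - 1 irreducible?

Yes

Write m(x) = x**2 - x - 1.
Check for roots in GF(3): m(0) = 2; m(1) = 2; m(2) = 1.
No roots. A degree-2 polynomial over a field with no linear factor is irreducible.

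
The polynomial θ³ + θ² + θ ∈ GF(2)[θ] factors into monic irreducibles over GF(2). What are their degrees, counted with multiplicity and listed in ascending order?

Write f(θ) = θ³ + θ² + θ.
Roots in GF(2): f(0) = 0 → root; f(1) = 1.
Linear factors from roots: (θ).
Complete factorization: f(θ) = (θ)·(θ² + θ + 1).
Factor degrees with multiplicity: 1 + 2 = 3.

1, 2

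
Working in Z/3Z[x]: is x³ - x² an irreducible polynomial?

Write h(x) = x³ - x².
Check for roots in Z/3Z: h(0) = 0 → root; h(1) = 0 → root; h(2) = 1.
h(0) = 0, so (x) divides h(x); h is reducible.

No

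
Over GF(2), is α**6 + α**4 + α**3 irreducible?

Write f(α) = α**6 + α**4 + α**3.
Check for roots in GF(2): f(0) = 0 → root; f(1) = 1.
f(0) = 0, so (α) divides f(α); f is reducible.

No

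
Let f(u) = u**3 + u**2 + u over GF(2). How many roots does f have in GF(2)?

1

Evaluate at each of the 2 elements of GF(2):
f(0) = 0 → root; f(1) = 1.
Roots: {0}.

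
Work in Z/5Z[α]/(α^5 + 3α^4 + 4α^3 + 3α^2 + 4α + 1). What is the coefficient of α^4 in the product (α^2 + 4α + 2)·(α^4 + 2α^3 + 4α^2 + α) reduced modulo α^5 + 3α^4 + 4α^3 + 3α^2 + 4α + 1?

Multiply in Z/5Z[α]: (α^2 + 4α + 2)·(α^4 + 2α^3 + 4α^2 + α) = α^6 + α^5 + 4α^4 + α^3 + 2α^2 + 2α.
Reduce using α^5 ≡ 2α^4 + α^3 + 2α^2 + α + 4 (mod α^5 + 3α^4 + 4α^3 + 3α^2 + 4α + 1).
Reduced: α^4 + α^3 + 4α^2 + 4α + 2.

1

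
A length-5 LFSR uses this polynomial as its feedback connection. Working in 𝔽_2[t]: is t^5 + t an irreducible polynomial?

Write h(t) = t^5 + t.
Check for roots in 𝔽_2: h(0) = 0 → root; h(1) = 0 → root.
h(0) = 0, so (t) divides h(t); h is reducible.

No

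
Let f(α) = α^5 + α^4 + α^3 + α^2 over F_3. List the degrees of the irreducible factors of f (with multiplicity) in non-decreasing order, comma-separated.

Roots in F_3: f(0) = 0 → root; f(1) = 1; f(2) = 0 → root.
Linear factors from roots: (α), (α + 1).
Complete factorization: f(α) = (α + 1)·(α)^2·(α^2 + 1).
Factor degrees with multiplicity: 1 + 1 + 1 + 2 = 5.

1, 1, 1, 2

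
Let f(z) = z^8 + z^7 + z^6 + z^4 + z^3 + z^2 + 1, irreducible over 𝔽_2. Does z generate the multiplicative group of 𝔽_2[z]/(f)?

|GF(2^8)^×| = 2^8 − 1 = 255. Prime factorization: 255 = 3·5·17.
f is primitive ⇔ z has order 255 in GF(2)[z]/(f), i.e. z^(255/q) ≠ 1 for each prime q | 255.
z^(85) mod f = 1
z^(51) mod f = z^6 + z^3.
z^(15) mod f = z^7 + z^6 + z^4 + z^3 + z^2 + z.
Since z^(85) = 1, the order of z divides 85 < 255; not primitive.

No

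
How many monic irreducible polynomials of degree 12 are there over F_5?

By the necklace-counting formula, N_5(12) = (1/12) Σ_{d|12} μ(12/d)·5^d.
Divisors of 12: 1, 2, 3, 4, 6, 12; μ(12/d) for each: 0, 1, 0, -1, -1, 1.
Σ = 5^2 − 5^4 − 5^6 + 5^12 = 244124400.
N = 244124400/12 = 20343700.

20343700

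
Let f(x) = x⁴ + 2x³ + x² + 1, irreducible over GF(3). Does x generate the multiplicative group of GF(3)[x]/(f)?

|GF(3^4)^×| = 3^4 − 1 = 80. Prime factorization: 80 = 2^4·5.
f is primitive ⇔ x has order 80 in GF(3)[x]/(f), i.e. x^(80/q) ≠ 1 for each prime q | 80.
x^(40) mod f = 1
x^(16) mod f = x³ + x² + 2x.
Since x^(40) = 1, the order of x divides 40 < 80; not primitive.

No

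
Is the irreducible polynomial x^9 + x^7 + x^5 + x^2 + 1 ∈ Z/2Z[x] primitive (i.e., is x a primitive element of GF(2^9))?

Write f(x) = x^9 + x^7 + x^5 + x^2 + 1.
|GF(2^9)^×| = 2^9 − 1 = 511. Prime factorization: 511 = 7·73.
f is primitive ⇔ x has order 511 in GF(2)[x]/(f), i.e. x^(511/q) ≠ 1 for each prime q | 511.
x^(73) mod f = x^8 + x^7 + x^6 + x^5 + x^3 + x.
x^(7) mod f = x^7.
None equal 1, so x has full order 511; f is primitive.

Yes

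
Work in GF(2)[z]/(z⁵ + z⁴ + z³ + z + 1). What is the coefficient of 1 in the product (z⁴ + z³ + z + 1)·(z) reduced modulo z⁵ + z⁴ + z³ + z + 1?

Multiply in GF(2)[z]: (z⁴ + z³ + z + 1)·(z) = z⁵ + z⁴ + z² + z.
Reduce using z⁵ ≡ z⁴ + z³ + z + 1 (mod z⁵ + z⁴ + z³ + z + 1).
Reduced: z³ + z² + 1.

1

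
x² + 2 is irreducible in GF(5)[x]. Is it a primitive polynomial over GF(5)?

Write f(x) = x² + 2.
|GF(5^2)^×| = 5^2 − 1 = 24. Prime factorization: 24 = 2^3·3.
f is primitive ⇔ x has order 24 in GF(5)[x]/(f), i.e. x^(24/q) ≠ 1 for each prime q | 24.
x^(12) mod f = 4.
x^(8) mod f = 1
Since x^(8) = 1, the order of x divides 8 < 24; not primitive.

No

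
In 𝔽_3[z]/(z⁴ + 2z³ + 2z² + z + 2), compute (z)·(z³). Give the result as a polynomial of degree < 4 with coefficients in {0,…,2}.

z^3 + z^2 + 2z + 1

Multiply in 𝔽_3[z]: (z)·(z³) = z⁴.
Reduce using z⁴ ≡ z³ + z² + 2z + 1 (mod z⁴ + 2z³ + 2z² + z + 2).
Reduced: z³ + z² + 2z + 1.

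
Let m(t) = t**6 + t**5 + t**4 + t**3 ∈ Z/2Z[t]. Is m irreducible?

No

Check for roots in Z/2Z: m(0) = 0 → root; m(1) = 0 → root.
m(0) = 0, so (t) divides m(t); m is reducible.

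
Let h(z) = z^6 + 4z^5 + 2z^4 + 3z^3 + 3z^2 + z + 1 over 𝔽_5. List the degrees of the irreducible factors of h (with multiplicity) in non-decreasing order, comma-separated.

1, 1, 1, 3

Roots in 𝔽_5: h(0) = 1; h(1) = 0 → root; h(2) = 3; h(3) = 0 → root; h(4) = 4.
Linear factors from roots: (z + 4), (z + 2).
Complete factorization: h(z) = (z + 2)·(z + 4)^2·(z^3 + 4z^2 + 3).
Factor degrees with multiplicity: 1 + 1 + 1 + 3 = 6.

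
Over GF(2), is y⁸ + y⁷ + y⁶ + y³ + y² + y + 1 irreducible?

Yes

Write g(y) = y⁸ + y⁷ + y⁶ + y³ + y² + y + 1.
Check for roots in GF(2): g(0) = 1; g(1) = 1.
No roots, so no linear factors.
Monic irreducibles of degree 2 over GF(2): y² + y + 1.
None of them divide g (all give nonzero remainder).
Monic irreducibles of degree 3 over GF(2): y³ + y + 1, y³ + y² + 1.
None of them divide g (all give nonzero remainder).
Monic irreducibles of degree 4 over GF(2): y⁴ + y + 1, y⁴ + y³ + 1, y⁴ + y³ + y² + y + 1.
None of them divide g (all give nonzero remainder).
No irreducible factor of degree ≤ 4 exists, so g is irreducible over GF(2).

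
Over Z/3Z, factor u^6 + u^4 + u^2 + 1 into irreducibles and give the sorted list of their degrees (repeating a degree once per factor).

Write f(u) = u^6 + u^4 + u^2 + 1.
Roots in Z/3Z: f(0) = 1; f(1) = 1; f(2) = 1.
Complete factorization: f(u) = (u^2 + 1)·(u^2 + u + 2)·(u^2 + 2u + 2).
Factor degrees with multiplicity: 2 + 2 + 2 = 6.

2, 2, 2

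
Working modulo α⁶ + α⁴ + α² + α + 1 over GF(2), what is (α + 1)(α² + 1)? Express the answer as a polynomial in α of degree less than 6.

Multiply in GF(2)[α]: (α + 1)·(α² + 1) = α³ + α² + α + 1.
Reduced: α³ + α² + α + 1.

α^3 + α^2 + α + 1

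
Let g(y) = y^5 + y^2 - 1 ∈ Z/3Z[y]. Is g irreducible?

No

Check for roots in Z/3Z: g(0) = 2; g(1) = 1; g(2) = 2.
No roots, so no linear factors.
Monic irreducibles of degree 2 over GF(3): y^2 + 1, y^2 + y - 1, y^2 - y - 1.
y^2 - y - 1 divides g: g(y) = (y^2 - y - 1)·(y^3 + y^2 - y + 1).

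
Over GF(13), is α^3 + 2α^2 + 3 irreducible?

Yes

Write P(α) = α^3 + 2α^2 + 3.
Check each element of GF(13) for a root: P(0)=3, P(1)=6, P(2)=6, P(3)=9, P(4)=8, P(5)=9, P(6)=5, P(7)=2, P(8)=6, P(9)=10, P(10)=7, P(11)=3, P(12)=4.
No roots. A degree-3 polynomial over a field with no linear factor is irreducible.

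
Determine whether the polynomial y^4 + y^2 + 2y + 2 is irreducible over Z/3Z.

Write P(y) = y^4 + y^2 + 2y + 2.
Check for roots in Z/3Z: P(0) = 2; P(1) = 0 → root; P(2) = 2.
P(1) = 0, so (y − 1) divides P(y); P is reducible.

No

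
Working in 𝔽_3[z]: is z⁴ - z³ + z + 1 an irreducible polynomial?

Write h(z) = z⁴ - z³ + z + 1.
Check for roots in 𝔽_3: h(0) = 1; h(1) = 2; h(2) = 2.
No roots, so no linear factors.
Monic irreducibles of degree 2 over GF(3): z² + 1, z² + z - 1, z² - z - 1.
None of them divide h (all give nonzero remainder).
No irreducible factor of degree ≤ 2 exists, so h is irreducible over GF(3).

Yes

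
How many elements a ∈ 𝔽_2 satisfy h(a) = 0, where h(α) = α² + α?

2

Evaluate at each of the 2 elements of 𝔽_2:
h(0) = 0 → root; h(1) = 0 → root.
Roots: {0, 1}.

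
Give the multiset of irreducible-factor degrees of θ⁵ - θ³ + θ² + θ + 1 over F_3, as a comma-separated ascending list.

Write f(θ) = θ⁵ - θ³ + θ² + θ + 1.
Roots in F_3: f(0) = 1; f(1) = 0 → root; f(2) = 1.
Linear factors from roots: (θ - 1).
Complete factorization: f(θ) = (θ - 1)·(θ² + 1)·(θ² + θ - 1).
Factor degrees with multiplicity: 1 + 2 + 2 = 5.

1, 2, 2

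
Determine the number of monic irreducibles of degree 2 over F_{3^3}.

351

Gauss's count: N_{27}(2) = (1/2) Σ_{d|2} μ(2/d)·27^d.
Divisors of 2: 1, 2; μ(2/d) for each: -1, 1.
Σ = − 27^1 + 27^2 = 702.
N = 702/2 = 351.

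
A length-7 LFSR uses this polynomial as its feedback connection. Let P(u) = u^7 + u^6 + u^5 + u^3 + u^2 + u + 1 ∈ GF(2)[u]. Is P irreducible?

Check for roots in GF(2): P(0) = 1; P(1) = 1.
No roots, so no linear factors.
Monic irreducibles of degree 2 over GF(2): u^2 + u + 1.
None of them divide P (all give nonzero remainder).
Monic irreducibles of degree 3 over GF(2): u^3 + u + 1, u^3 + u^2 + 1.
None of them divide P (all give nonzero remainder).
No irreducible factor of degree ≤ 3 exists, so P is irreducible over GF(2).

Yes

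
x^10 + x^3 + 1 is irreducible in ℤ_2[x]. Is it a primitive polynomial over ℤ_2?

Write f(x) = x^10 + x^3 + 1.
|GF(2^10)^×| = 2^10 − 1 = 1023. Prime factorization: 1023 = 3·11·31.
f is primitive ⇔ x has order 1023 in GF(2)[x]/(f), i.e. x^(1023/q) ≠ 1 for each prime q | 1023.
x^(341) mod f = x^7 + x^6 + x^5 + x^3 + x^2 + 1.
x^(93) mod f = x^9 + x^7 + x^6 + x^3 + 1.
x^(33) mod f = x^9 + x^6 + x^5 + x^3 + x^2.
None equal 1, so x has full order 1023; f is primitive.

Yes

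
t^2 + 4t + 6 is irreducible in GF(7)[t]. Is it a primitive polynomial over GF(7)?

Write f(t) = t^2 + 4t + 6.
|GF(7^2)^×| = 7^2 − 1 = 48. Prime factorization: 48 = 2^4·3.
f is primitive ⇔ t has order 48 in GF(7)[t]/(f), i.e. t^(48/q) ≠ 1 for each prime q | 48.
t^(24) mod f = 6.
t^(16) mod f = 1
Since t^(16) = 1, the order of t divides 16 < 48; not primitive.

No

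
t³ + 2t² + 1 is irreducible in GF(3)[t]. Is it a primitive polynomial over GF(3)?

Yes

Write f(t) = t³ + 2t² + 1.
|GF(3^3)^×| = 3^3 − 1 = 26. Prime factorization: 26 = 2·13.
f is primitive ⇔ t has order 26 in GF(3)[t]/(f), i.e. t^(26/q) ≠ 1 for each prime q | 26.
t^(13) mod f = 2.
t^(2) mod f = t².
None equal 1, so t has full order 26; f is primitive.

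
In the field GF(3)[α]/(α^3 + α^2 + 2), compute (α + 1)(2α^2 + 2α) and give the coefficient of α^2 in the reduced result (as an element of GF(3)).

Multiply in GF(3)[α]: (α + 1)·(2α^2 + 2α) = 2α^3 + α^2 + 2α.
Reduce using α^3 ≡ 2α^2 + 1 (mod α^3 + α^2 + 2).
Reduced: 2α^2 + 2α + 2.

2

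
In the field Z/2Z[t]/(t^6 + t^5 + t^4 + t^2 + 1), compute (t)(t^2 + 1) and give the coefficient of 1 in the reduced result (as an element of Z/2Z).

Multiply in Z/2Z[t]: (t)·(t^2 + 1) = t^3 + t.
Reduced: t^3 + t.

0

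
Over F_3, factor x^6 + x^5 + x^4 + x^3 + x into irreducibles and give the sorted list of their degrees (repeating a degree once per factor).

1, 2, 3

Write f(x) = x^6 + x^5 + x^4 + x^3 + x.
Roots in F_3: f(0) = 0 → root; f(1) = 2; f(2) = 2.
Linear factors from roots: (x).
Complete factorization: f(x) = (x)·(x^2 + x + 2)·(x^3 + 2x + 2).
Factor degrees with multiplicity: 1 + 2 + 3 = 6.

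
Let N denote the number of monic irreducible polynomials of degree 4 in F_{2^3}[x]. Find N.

1008

Gauss's count: N_{8}(4) = (1/4) Σ_{d|4} μ(4/d)·8^d.
Divisors of 4: 1, 2, 4; μ(4/d) for each: 0, -1, 1.
Σ = − 8^2 + 8^4 = 4032.
N = 4032/4 = 1008.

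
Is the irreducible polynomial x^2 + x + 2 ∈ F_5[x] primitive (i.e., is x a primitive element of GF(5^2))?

Yes

Write f(x) = x^2 + x + 2.
|GF(5^2)^×| = 5^2 − 1 = 24. Prime factorization: 24 = 2^3·3.
f is primitive ⇔ x has order 24 in GF(5)[x]/(f), i.e. x^(24/q) ≠ 1 for each prime q | 24.
x^(12) mod f = 4.
x^(8) mod f = 3x + 1.
None equal 1, so x has full order 24; f is primitive.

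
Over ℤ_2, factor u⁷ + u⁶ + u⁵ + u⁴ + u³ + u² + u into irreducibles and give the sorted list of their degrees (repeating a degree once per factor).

Write h(u) = u⁷ + u⁶ + u⁵ + u⁴ + u³ + u² + u.
Roots in ℤ_2: h(0) = 0 → root; h(1) = 1.
Linear factors from roots: (u).
Complete factorization: h(u) = (u)·(u³ + u + 1)·(u³ + u² + 1).
Factor degrees with multiplicity: 1 + 3 + 3 = 7.

1, 3, 3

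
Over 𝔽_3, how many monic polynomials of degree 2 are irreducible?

3

The number of monic irreducibles of degree 2 over GF(3) is (1/2)·Σ_{d∣2} μ(2/d) 3^d.
Divisors of 2: 1, 2; μ(2/d) for each: -1, 1.
Σ = − 3^1 + 3^2 = 6.
N = 6/2 = 3.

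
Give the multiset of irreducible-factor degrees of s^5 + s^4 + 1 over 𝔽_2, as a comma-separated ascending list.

Write f(s) = s^5 + s^4 + 1.
Roots in 𝔽_2: f(0) = 1; f(1) = 1.
Complete factorization: f(s) = (s^2 + s + 1)·(s^3 + s + 1).
Factor degrees with multiplicity: 2 + 3 = 5.

2, 3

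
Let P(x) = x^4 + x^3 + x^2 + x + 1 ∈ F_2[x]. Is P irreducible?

Check for roots in F_2: P(0) = 1; P(1) = 1.
No roots, so no linear factors.
Monic irreducibles of degree 2 over GF(2): x^2 + x + 1.
None of them divide P (all give nonzero remainder).
No irreducible factor of degree ≤ 2 exists, so P is irreducible over GF(2).

Yes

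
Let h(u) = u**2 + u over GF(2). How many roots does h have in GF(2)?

2

Evaluate at each of the 2 elements of GF(2):
h(0) = 0 → root; h(1) = 0 → root.
Roots: {0, 1}.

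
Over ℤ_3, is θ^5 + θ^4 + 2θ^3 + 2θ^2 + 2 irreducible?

Yes

Write h(θ) = θ^5 + θ^4 + 2θ^3 + 2θ^2 + 2.
Check for roots in ℤ_3: h(0) = 2; h(1) = 2; h(2) = 2.
No roots, so no linear factors.
Monic irreducibles of degree 2 over GF(3): θ^2 + 1, θ^2 + θ + 2, θ^2 + 2θ + 2.
None of them divide h (all give nonzero remainder).
No irreducible factor of degree ≤ 2 exists, so h is irreducible over GF(3).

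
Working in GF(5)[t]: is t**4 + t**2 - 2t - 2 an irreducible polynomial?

Yes

Write P(t) = t**4 + t**2 - 2t - 2.
Check for roots in GF(5): P(0) = 3; P(1) = 3; P(2) = 4; P(3) = 2; P(4) = 2.
No roots, so no linear factors.
Degree-2 irreducible divisors: test the 10 monic irreducibles of degree 2 over GF(5).
None of them divide P (all give nonzero remainder).
No irreducible factor of degree ≤ 2 exists, so P is irreducible over GF(5).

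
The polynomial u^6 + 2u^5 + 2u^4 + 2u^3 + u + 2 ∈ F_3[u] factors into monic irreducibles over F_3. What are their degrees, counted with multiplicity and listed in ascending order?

1, 1, 4

Write g(u) = u^6 + 2u^5 + 2u^4 + 2u^3 + u + 2.
Roots in F_3: g(0) = 2; g(1) = 1; g(2) = 0 → root.
Linear factors from roots: (u + 1).
Complete factorization: g(u) = (u + 1)^2·(u^4 + u^2 + 2).
Factor degrees with multiplicity: 1 + 1 + 4 = 6.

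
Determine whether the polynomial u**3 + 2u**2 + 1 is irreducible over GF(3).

Yes

Write f(u) = u**3 + 2u**2 + 1.
Check for roots in GF(3): f(0) = 1; f(1) = 1; f(2) = 2.
No roots. A degree-3 polynomial over a field with no linear factor is irreducible.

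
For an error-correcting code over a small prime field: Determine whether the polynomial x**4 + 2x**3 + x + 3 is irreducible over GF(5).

Yes

Write h(x) = x**4 + 2x**3 + x + 3.
Check for roots in GF(5): h(0) = 3; h(1) = 2; h(2) = 2; h(3) = 1; h(4) = 1.
No roots, so no linear factors.
Degree-2 irreducible divisors: test the 10 monic irreducibles of degree 2 over GF(5).
None of them divide h (all give nonzero remainder).
No irreducible factor of degree ≤ 2 exists, so h is irreducible over GF(5).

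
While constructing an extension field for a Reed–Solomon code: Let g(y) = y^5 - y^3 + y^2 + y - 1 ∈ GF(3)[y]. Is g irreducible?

Check for roots in GF(3): g(0) = 2; g(1) = 1; g(2) = 2.
No roots, so no linear factors.
Monic irreducibles of degree 2 over GF(3): y^2 + 1, y^2 + y - 1, y^2 - y - 1.
None of them divide g (all give nonzero remainder).
No irreducible factor of degree ≤ 2 exists, so g is irreducible over GF(3).

Yes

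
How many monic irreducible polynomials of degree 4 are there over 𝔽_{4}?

60

The number of monic irreducibles of degree 4 over GF(4) is (1/4)·Σ_{d∣4} μ(4/d) 4^d.
Divisors of 4: 1, 2, 4; μ(4/d) for each: 0, -1, 1.
Σ = − 4^2 + 4^4 = 240.
N = 240/4 = 60.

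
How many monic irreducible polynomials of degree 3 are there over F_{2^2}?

x^(4^3) − x is the product of all monic irreducibles of degree dividing 3; Möbius inversion gives N = (1/3) Σ μ(3/d)·4^d.
Divisors of 3: 1, 3; μ(3/d) for each: -1, 1.
Σ = − 4^1 + 4^3 = 60.
N = 60/3 = 20.

20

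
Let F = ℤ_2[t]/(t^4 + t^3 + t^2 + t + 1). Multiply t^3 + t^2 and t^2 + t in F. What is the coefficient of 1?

1

Multiply in ℤ_2[t]: (t^3 + t^2)·(t^2 + t) = t^5 + t^3.
Reduce using t^4 ≡ t^3 + t^2 + t + 1 (mod t^4 + t^3 + t^2 + t + 1).
Reduced: t^3 + 1.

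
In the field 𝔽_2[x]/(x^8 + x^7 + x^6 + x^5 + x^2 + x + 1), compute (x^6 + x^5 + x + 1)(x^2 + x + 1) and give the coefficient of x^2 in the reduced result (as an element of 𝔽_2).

1

Multiply in 𝔽_2[x]: (x^6 + x^5 + x + 1)·(x^2 + x + 1) = x^8 + x^5 + x^3 + 1.
Reduce using x^8 ≡ x^7 + x^6 + x^5 + x^2 + x + 1 (mod x^8 + x^7 + x^6 + x^5 + x^2 + x + 1).
Reduced: x^7 + x^6 + x^3 + x^2 + x.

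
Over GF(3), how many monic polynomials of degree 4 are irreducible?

18

Gauss's count: N_{3}(4) = (1/4) Σ_{d|4} μ(4/d)·3^d.
Divisors of 4: 1, 2, 4; μ(4/d) for each: 0, -1, 1.
Σ = − 3^2 + 3^4 = 72.
N = 72/4 = 18.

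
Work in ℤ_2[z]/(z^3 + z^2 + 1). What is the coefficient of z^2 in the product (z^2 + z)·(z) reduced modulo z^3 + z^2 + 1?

Multiply in ℤ_2[z]: (z^2 + z)·(z) = z^3 + z^2.
Reduce using z^3 ≡ z^2 + 1 (mod z^3 + z^2 + 1).
Reduced: 1.

0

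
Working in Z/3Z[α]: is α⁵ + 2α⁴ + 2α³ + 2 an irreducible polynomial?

Write g(α) = α⁵ + 2α⁴ + 2α³ + 2.
Check for roots in Z/3Z: g(0) = 2; g(1) = 1; g(2) = 1.
No roots, so no linear factors.
Monic irreducibles of degree 2 over GF(3): α² + 1, α² + α + 2, α² + 2α + 2.
None of them divide g (all give nonzero remainder).
No irreducible factor of degree ≤ 2 exists, so g is irreducible over GF(3).

Yes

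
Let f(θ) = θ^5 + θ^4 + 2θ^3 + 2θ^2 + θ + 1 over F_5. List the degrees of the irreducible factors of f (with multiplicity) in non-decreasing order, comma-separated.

Roots in F_5: f(0) = 1; f(1) = 3; f(2) = 0 → root; f(3) = 0 → root; f(4) = 0 → root.
Linear factors from roots: (θ - 2), (θ + 2), (θ + 1).
Complete factorization: f(θ) = (θ + 1)·(θ + 2)^2·(θ - 2)^2.
Factor degrees with multiplicity: 1 + 1 + 1 + 1 + 1 = 5.

1, 1, 1, 1, 1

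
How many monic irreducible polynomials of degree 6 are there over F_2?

9

The number of monic irreducibles of degree 6 over GF(2) is (1/6)·Σ_{d∣6} μ(6/d) 2^d.
Divisors of 6: 1, 2, 3, 6; μ(6/d) for each: 1, -1, -1, 1.
Σ = 2^1 − 2^2 − 2^3 + 2^6 = 54.
N = 54/6 = 9.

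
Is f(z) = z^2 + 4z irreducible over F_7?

Check for roots in F_7: f(0) = 0 → root; f(1) = 5; f(2) = 5; f(3) = 0 → root; f(4) = 4; f(5) = 3; f(6) = 4.
f(0) = 0, so (z) divides f(z); f is reducible.

No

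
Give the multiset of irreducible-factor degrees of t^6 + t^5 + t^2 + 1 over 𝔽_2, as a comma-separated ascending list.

1, 2, 3

Write h(t) = t^6 + t^5 + t^2 + 1.
Roots in 𝔽_2: h(0) = 1; h(1) = 0 → root.
Linear factors from roots: (t + 1).
Complete factorization: h(t) = (t + 1)·(t^2 + t + 1)·(t^3 + t^2 + 1).
Factor degrees with multiplicity: 1 + 2 + 3 = 6.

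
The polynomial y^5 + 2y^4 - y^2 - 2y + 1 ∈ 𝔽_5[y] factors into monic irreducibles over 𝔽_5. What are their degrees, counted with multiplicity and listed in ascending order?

5

Write h(y) = y^5 + 2y^4 - y^2 - 2y + 1.
Roots in 𝔽_5: h(0) = 1; h(1) = 1; h(2) = 2; h(3) = 1; h(4) = 3.
Complete factorization: h(y) = (y^5 + 2y^4 - y^2 - 2y + 1).
Factor degrees with multiplicity: 5 = 5.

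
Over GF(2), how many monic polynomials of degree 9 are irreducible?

Gauss's count: N_{2}(9) = (1/9) Σ_{d|9} μ(9/d)·2^d.
Divisors of 9: 1, 3, 9; μ(9/d) for each: 0, -1, 1.
Σ = − 2^3 + 2^9 = 504.
N = 504/9 = 56.

56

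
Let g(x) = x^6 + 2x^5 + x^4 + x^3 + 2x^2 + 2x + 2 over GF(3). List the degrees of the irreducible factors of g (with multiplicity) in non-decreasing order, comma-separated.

Roots in GF(3): g(0) = 2; g(1) = 2; g(2) = 1.
Complete factorization: g(x) = (x^2 + 2x + 2)·(x^2 + 1)^2.
Factor degrees with multiplicity: 2 + 2 + 2 = 6.

2, 2, 2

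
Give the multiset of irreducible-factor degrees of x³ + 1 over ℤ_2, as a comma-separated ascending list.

Write f(x) = x³ + 1.
Roots in ℤ_2: f(0) = 1; f(1) = 0 → root.
Linear factors from roots: (x + 1).
Complete factorization: f(x) = (x + 1)·(x² + x + 1).
Factor degrees with multiplicity: 1 + 2 = 3.

1, 2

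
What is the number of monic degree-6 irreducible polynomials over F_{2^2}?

By the necklace-counting formula, N_4(6) = (1/6) Σ_{d|6} μ(6/d)·4^d.
Divisors of 6: 1, 2, 3, 6; μ(6/d) for each: 1, -1, -1, 1.
Σ = 4^1 − 4^2 − 4^3 + 4^6 = 4020.
N = 4020/6 = 670.

670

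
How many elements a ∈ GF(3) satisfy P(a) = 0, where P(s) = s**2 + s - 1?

Evaluate at each of the 3 elements of GF(3):
P(0) = 2; P(1) = 1; P(2) = 2.
No element is a root.

0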